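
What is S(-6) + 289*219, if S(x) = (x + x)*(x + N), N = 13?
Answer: 63207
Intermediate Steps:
S(x) = 2*x*(13 + x) (S(x) = (x + x)*(x + 13) = (2*x)*(13 + x) = 2*x*(13 + x))
S(-6) + 289*219 = 2*(-6)*(13 - 6) + 289*219 = 2*(-6)*7 + 63291 = -84 + 63291 = 63207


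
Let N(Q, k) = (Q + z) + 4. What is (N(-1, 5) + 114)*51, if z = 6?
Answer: 6273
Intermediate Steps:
N(Q, k) = 10 + Q (N(Q, k) = (Q + 6) + 4 = (6 + Q) + 4 = 10 + Q)
(N(-1, 5) + 114)*51 = ((10 - 1) + 114)*51 = (9 + 114)*51 = 123*51 = 6273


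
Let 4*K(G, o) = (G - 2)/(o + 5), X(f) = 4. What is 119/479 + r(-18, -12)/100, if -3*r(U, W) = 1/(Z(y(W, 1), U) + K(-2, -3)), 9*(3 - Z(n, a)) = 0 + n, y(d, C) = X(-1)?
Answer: 218713/886150 ≈ 0.24681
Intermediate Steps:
K(G, o) = (-2 + G)/(4*(5 + o)) (K(G, o) = ((G - 2)/(o + 5))/4 = ((-2 + G)/(5 + o))/4 = (-2 + G)/(4*(5 + o)))
y(d, C) = 4
Z(n, a) = 3 - n/9 (Z(n, a) = 3 - (0 + n)/9 = 3 - n/9)
r(U, W) = -6/37 (r(U, W) = -1/(3*((3 - 1/9*4) + (-2 - 2)/(4*(5 - 3)))) = -1/(3*((3 - 4/9) + (1/4)*(-4)/2)) = -1/(3*(23/9 + (1/4)*(1/2)*(-4))) = -1/(3*(23/9 - 1/2)) = -1/(3*37/18) = -1/3*18/37 = -6/37)
119/479 + r(-18, -12)/100 = 119/479 - 6/37/100 = 119*(1/479) - 6/37*1/100 = 119/479 - 3/1850 = 218713/886150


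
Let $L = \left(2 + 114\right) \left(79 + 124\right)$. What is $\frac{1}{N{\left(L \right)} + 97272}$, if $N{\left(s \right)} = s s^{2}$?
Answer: $\frac{1}{13057561639864} \approx 7.6584 \cdot 10^{-14}$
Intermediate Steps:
$L = 23548$ ($L = 116 \cdot 203 = 23548$)
$N{\left(s \right)} = s^{3}$
$\frac{1}{N{\left(L \right)} + 97272} = \frac{1}{23548^{3} + 97272} = \frac{1}{13057561542592 + 97272} = \frac{1}{13057561639864}$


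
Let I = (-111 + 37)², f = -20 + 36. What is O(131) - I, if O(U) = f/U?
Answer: -717340/131 ≈ -5475.9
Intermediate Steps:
f = 16
O(U) = 16/U
I = 5476 (I = (-74)² = 5476)
O(131) - I = 16/131 - 1*5476 = 16*(1/131) - 5476 = 16/131 - 5476 = -717340/131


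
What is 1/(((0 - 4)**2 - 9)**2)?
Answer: 1/49 ≈ 0.020408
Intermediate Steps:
1/(((0 - 4)**2 - 9)**2) = 1/(((-4)**2 - 9)**2) = 1/((16 - 9)**2) = 1/(7**2) = 1/49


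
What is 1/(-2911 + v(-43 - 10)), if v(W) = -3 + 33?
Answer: -1/2881 ≈ -0.00034710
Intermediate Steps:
v(W) = 30
1/(-2911 + v(-43 - 10)) = 1/(-2911 + 30) = 1/(-2881) = -1/2881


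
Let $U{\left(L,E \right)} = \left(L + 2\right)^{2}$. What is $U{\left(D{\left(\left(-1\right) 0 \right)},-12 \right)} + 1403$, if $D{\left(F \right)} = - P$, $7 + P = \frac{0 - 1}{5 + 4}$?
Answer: $\frac{120367}{81} \approx 1486.0$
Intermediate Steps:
$P = - \frac{64}{9}$ ($P = -7 + \frac{0 - 1}{5 + 4} = -7 - \frac{1}{9} = - \frac{64}{9} \approx -7.1111$)
$D{\left(F \right)} = \frac{64}{9}$ ($D{\left(F \right)} = \left(-1\right) \left(- \frac{64}{9}\right) = \frac{64}{9}$)
$U{\left(L,E \right)} = \left(2 + L\right)^{2}$
$U{\left(D{\left(\left(-1\right) 0 \right)},-12 \right)} + 1403 = \left(2 + \frac{64}{9}\right)^{2} + 1403 = \left(\frac{82}{9}\right)^{2} + 1403 = \frac{6724}{81} + 1403 = \frac{120367}{81}$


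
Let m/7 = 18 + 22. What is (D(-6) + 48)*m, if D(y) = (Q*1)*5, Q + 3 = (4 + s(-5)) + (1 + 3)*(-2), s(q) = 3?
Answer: 7840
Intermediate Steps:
m = 280 (m = 7*(18 + 22) = 7*40 = 280)
Q = -4 (Q = -3 + ((4 + 3) + (1 + 3)*(-2)) = -3 + (7 + 4*(-2)) = -3 + (7 - 8) = -3 - 1 = -4)
D(y) = -20 (D(y) = -4*1*5 = -4*5 = -20)
(D(-6) + 48)*m = (-20 + 48)*280 = 28*280 = 7840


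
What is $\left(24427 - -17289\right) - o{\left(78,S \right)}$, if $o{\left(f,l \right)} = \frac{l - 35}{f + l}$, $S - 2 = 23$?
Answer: $\frac{4296758}{103} \approx 41716.0$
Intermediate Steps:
$S = 25$ ($S = 2 + 23 = 25$)
$o{\left(f,l \right)} = \frac{-35 + l}{f + l}$
$\left(24427 - -17289\right) - o{\left(78,S \right)} = \left(24427 - -17289\right) - \frac{-35 + 25}{78 + 25} = \left(24427 + 17289\right) - \frac{1}{103} \left(-10\right) = 41716 - \frac{1}{103} \left(-10\right) = 41716 - - \frac{10}{103} = 41716 + \frac{10}{103} = \frac{4296758}{103}$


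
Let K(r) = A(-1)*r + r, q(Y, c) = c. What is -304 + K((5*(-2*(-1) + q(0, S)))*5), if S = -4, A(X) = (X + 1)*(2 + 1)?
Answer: -354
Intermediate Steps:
A(X) = 3 + 3*X (A(X) = (1 + X)*3 = 3 + 3*X)
K(r) = r (K(r) = (3 + 3*(-1))*r + r = (3 - 3)*r + r = 0*r + r = 0 + r = r)
-304 + K((5*(-2*(-1) + q(0, S)))*5) = -304 + (5*(-2*(-1) - 4))*5 = -304 + (5*(2 - 4))*5 = -304 + (5*(-2))*5 = -304 - 10*5 = -304 - 50 = -354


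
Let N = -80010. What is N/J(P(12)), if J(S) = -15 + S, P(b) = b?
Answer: 26670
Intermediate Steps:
N/J(P(12)) = -80010/(-15 + 12) = -80010/(-3) = -80010*(-1/3) = 26670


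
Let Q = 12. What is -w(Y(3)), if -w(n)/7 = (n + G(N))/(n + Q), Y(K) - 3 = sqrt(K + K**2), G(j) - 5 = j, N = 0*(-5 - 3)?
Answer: 252/71 + 98*sqrt(3)/213 ≈ 4.3462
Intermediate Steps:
N = 0 (N = 0*(-8) = 0)
G(j) = 5 + j
Y(K) = 3 + sqrt(K + K**2)
w(n) = -7*(5 + n)/(12 + n) (w(n) = -7*(n + (5 + 0))/(n + 12) = -7*(n + 5)/(12 + n) = -7*(5 + n)/(12 + n))
-w(Y(3)) = -7*(-5 - (3 + sqrt(3*(1 + 3))))/(12 + (3 + sqrt(3*(1 + 3)))) = -7*(-5 - (3 + sqrt(3*4)))/(12 + (3 + sqrt(3*4))) = -7*(-5 - (3 + sqrt(12)))/(12 + (3 + sqrt(12))) = -7*(-5 - (3 + 2*sqrt(3)))/(12 + (3 + 2*sqrt(3))) = -7*(-5 + (-3 - 2*sqrt(3)))/(15 + 2*sqrt(3)) = -7*(-8 - 2*sqrt(3))/(15 + 2*sqrt(3))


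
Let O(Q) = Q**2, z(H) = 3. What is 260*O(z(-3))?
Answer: 2340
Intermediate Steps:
260*O(z(-3)) = 260*3**2 = 260*9 = 2340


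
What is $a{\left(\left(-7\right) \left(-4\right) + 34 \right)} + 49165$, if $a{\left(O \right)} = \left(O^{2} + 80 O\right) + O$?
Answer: $58031$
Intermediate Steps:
$a{\left(O \right)} = O^{2} + 81 O$
$a{\left(\left(-7\right) \left(-4\right) + 34 \right)} + 49165 = \left(\left(-7\right) \left(-4\right) + 34\right) \left(81 + \left(\left(-7\right) \left(-4\right) + 34\right)\right) + 49165 = \left(28 + 34\right) \left(81 + \left(28 + 34\right)\right) + 49165 = 62 \left(81 + 62\right) + 49165 = 62 \cdot 143 + 49165 = 8866 + 49165 = 58031$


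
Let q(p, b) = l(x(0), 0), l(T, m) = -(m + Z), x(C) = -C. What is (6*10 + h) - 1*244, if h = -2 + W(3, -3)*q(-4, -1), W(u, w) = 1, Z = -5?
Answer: -181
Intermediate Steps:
l(T, m) = 5 - m (l(T, m) = -(m - 5) = -(-5 + m) = 5 - m)
q(p, b) = 5 (q(p, b) = 5 - 1*0 = 5 + 0 = 5)
h = 3 (h = -2 + 1*5 = -2 + 5 = 3)
(6*10 + h) - 1*244 = (6*10 + 3) - 1*244 = (60 + 3) - 244 = 63 - 244 = -181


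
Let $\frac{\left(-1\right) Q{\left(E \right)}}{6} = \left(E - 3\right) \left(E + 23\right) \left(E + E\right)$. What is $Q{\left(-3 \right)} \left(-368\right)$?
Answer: $1589760$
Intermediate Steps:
$Q{\left(E \right)} = - 12 E \left(-3 + E\right) \left(23 + E\right)$ ($Q{\left(E \right)} = - 6 \left(E - 3\right) \left(E + 23\right) \left(E + E\right) = - 6 \left(-3 + E\right) \left(23 + E\right) 2 E = - 6 \cdot 2 E \left(-3 + E\right) \left(23 + E\right) = - 12 E \left(-3 + E\right) \left(23 + E\right)$)
$Q{\left(-3 \right)} \left(-368\right) = 12 \left(-3\right) \left(69 - \left(-3\right)^{2} - -60\right) \left(-368\right) = 12 \left(-3\right) \left(69 - 9 + 60\right) \left(-368\right) = 12 \left(-3\right) 120 \left(-368\right) = \left(-4320\right) \left(-368\right) = 1589760$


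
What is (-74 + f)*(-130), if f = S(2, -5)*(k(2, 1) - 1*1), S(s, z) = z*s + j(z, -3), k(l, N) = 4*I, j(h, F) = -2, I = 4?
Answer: 33020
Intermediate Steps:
k(l, N) = 16 (k(l, N) = 4*4 = 16)
S(s, z) = -2 + s*z (S(s, z) = z*s - 2 = s*z - 2 = -2 + s*z)
f = -180 (f = (-2 + 2*(-5))*(16 - 1*1) = (-2 - 10)*(16 - 1) = -12*15 = -180)
(-74 + f)*(-130) = (-74 - 180)*(-130) = -254*(-130) = 33020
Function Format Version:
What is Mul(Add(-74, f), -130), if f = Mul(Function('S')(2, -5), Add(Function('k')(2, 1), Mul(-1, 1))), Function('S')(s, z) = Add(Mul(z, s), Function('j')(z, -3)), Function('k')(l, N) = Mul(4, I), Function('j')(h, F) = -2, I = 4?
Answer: 33020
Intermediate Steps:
Function('k')(l, N) = 16 (Function('k')(l, N) = Mul(4, 4) = 16)
Function('S')(s, z) = Add(-2, Mul(s, z)) (Function('S')(s, z) = Add(Mul(z, s), -2) = Add(Mul(s, z), -2) = Add(-2, Mul(s, z)))
f = -180 (f = Mul(Add(-2, Mul(2, -5)), Add(16, Mul(-1, 1))) = Mul(Add(-2, -10), Add(16, -1)) = Mul(-12, 15) = -180)
Mul(Add(-74, f), -130) = Mul(Add(-74, -180), -130) = Mul(-254, -130) = 33020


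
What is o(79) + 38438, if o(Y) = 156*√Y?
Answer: 38438 + 156*√79 ≈ 39825.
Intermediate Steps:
o(79) + 38438 = 156*√79 + 38438 = 38438 + 156*√79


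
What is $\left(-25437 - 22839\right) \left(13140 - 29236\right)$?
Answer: $777050496$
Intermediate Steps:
$\left(-25437 - 22839\right) \left(13140 - 29236\right) = \left(-48276\right) \left(-16096\right) = 777050496$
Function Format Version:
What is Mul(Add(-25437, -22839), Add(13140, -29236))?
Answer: 777050496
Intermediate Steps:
Mul(Add(-25437, -22839), Add(13140, -29236)) = Mul(-48276, -16096) = 777050496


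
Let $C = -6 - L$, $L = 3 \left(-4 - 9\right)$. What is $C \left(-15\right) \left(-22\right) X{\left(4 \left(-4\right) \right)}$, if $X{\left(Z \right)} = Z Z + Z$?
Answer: $2613600$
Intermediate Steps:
$L = -39$ ($L = 3 \left(-4 - 9\right) = 3 \left(-13\right) = -39$)
$X{\left(Z \right)} = Z + Z^{2}$ ($X{\left(Z \right)} = Z^{2} + Z = Z + Z^{2}$)
$C = 33$ ($C = -6 - -39 = -6 + 39 = 33$)
$C \left(-15\right) \left(-22\right) X{\left(4 \left(-4\right) \right)} = 33 \left(-15\right) \left(-22\right) 4 \left(-4\right) \left(1 + 4 \left(-4\right)\right) = 33 \cdot 330 \left(- 16 \left(1 - 16\right)\right) = 33 \cdot 330 \left(\left(-16\right) \left(-15\right)\right) = 33 \cdot 330 \cdot 240 = 33 \cdot 79200 = 2613600$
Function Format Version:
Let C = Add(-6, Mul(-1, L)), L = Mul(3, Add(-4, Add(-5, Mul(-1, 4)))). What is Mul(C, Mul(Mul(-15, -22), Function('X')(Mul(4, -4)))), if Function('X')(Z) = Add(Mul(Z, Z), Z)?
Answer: 2613600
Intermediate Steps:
L = -39 (L = Mul(3, Add(-4, Add(-5, -4))) = Mul(3, Add(-4, -9)) = Mul(3, -13) = -39)
Function('X')(Z) = Add(Z, Pow(Z, 2)) (Function('X')(Z) = Add(Pow(Z, 2), Z) = Add(Z, Pow(Z, 2)))
C = 33 (C = Add(-6, Mul(-1, -39)) = Add(-6, 39) = 33)
Mul(C, Mul(Mul(-15, -22), Function('X')(Mul(4, -4)))) = Mul(33, Mul(Mul(-15, -22), Mul(Mul(4, -4), Add(1, Mul(4, -4))))) = Mul(33, Mul(330, Mul(-16, Add(1, -16)))) = Mul(33, Mul(330, Mul(-16, -15))) = Mul(33, Mul(330, 240)) = Mul(33, 79200) = 2613600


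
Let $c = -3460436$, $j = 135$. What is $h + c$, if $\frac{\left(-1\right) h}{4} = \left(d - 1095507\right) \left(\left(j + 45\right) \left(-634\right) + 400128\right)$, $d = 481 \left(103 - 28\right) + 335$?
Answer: $1211637398668$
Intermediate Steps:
$d = 36410$ ($d = 481 \cdot 75 + 335 = 36075 + 335 = 36410$)
$h = 1211640859104$ ($h = - 4 \left(36410 - 1095507\right) \left(\left(135 + 45\right) \left(-634\right) + 400128\right) = - 4 \left(- 1059097 \left(180 \left(-634\right) + 400128\right)\right) = - 4 \left(- 1059097 \left(-114120 + 400128\right)\right) = - 4 \left(\left(-1059097\right) 286008\right) = \left(-4\right) \left(-302910214776\right) = 1211640859104$)
$h + c = 1211640859104 - 3460436 = 1211637398668$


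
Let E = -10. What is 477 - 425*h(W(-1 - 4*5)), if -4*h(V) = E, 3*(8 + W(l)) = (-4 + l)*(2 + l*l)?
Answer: -1171/2 ≈ -585.50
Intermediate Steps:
W(l) = -8 + (-4 + l)*(2 + l**2)/3 (W(l) = -8 + ((-4 + l)*(2 + l*l))/3 = -8 + ((-4 + l)*(2 + l**2))/3 = -8 + (-4 + l)*(2 + l**2)/3)
h(V) = 5/2 (h(V) = -1/4*(-10) = 5/2)
477 - 425*h(W(-1 - 4*5)) = 477 - 425*5/2 = 477 - 2125/2 = -1171/2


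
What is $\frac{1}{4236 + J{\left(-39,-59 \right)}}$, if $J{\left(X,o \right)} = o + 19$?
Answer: $\frac{1}{4196} \approx 0.00023832$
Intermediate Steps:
$J{\left(X,o \right)} = 19 + o$
$\frac{1}{4236 + J{\left(-39,-59 \right)}} = \frac{1}{4236 + \left(19 - 59\right)} = \frac{1}{4236 - 40} = \frac{1}{4196}$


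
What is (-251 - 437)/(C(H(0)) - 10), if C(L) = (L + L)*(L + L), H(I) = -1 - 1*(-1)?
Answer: 344/5 ≈ 68.800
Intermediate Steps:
H(I) = 0 (H(I) = -1 + 1 = 0)
C(L) = 4*L² (C(L) = (2*L)*(2*L) = 4*L²)
(-251 - 437)/(C(H(0)) - 10) = (-251 - 437)/(4*0² - 10) = -688/(4*0 - 10) = -688/(0 - 10) = -688/(-10) = -688*(-⅒) = 344/5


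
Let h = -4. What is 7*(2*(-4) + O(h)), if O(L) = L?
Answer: -84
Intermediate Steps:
7*(2*(-4) + O(h)) = 7*(2*(-4) - 4) = 7*(-8 - 4) = 7*(-12) = -84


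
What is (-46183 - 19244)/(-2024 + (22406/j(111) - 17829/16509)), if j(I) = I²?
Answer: 4436111746701/137182108597 ≈ 32.337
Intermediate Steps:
(-46183 - 19244)/(-2024 + (22406/j(111) - 17829/16509)) = (-46183 - 19244)/(-2024 + (22406/(111²) - 17829/16509)) = -65427/(-2024 + (22406/12321 - 17829*1/16509)) = -65427/(-2024 + (22406*(1/12321) - 5943/5503)) = -65427/(-2024 + (22406/12321 - 5943/5503)) = -65427/(-2024 + 50076515/67802463) = -65427/(-137182108597/67802463) = -65427*(-67802463/137182108597) = 4436111746701/137182108597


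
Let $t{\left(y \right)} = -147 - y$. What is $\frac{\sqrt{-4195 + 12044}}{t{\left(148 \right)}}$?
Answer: $- \frac{\sqrt{7849}}{295} \approx -0.30032$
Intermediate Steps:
$\frac{\sqrt{-4195 + 12044}}{t{\left(148 \right)}} = \frac{\sqrt{-4195 + 12044}}{-147 - 148} = \frac{\sqrt{7849}}{-147 - 148} = \frac{\sqrt{7849}}{-295} = \sqrt{7849} \left(- \frac{1}{295}\right) = - \frac{\sqrt{7849}}{295}$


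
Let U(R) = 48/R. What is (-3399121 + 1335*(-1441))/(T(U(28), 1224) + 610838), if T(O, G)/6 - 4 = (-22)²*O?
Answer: -18629996/2155441 ≈ -8.6432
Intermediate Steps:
T(O, G) = 24 + 2904*O (T(O, G) = 24 + 6*((-22)²*O) = 24 + 6*(484*O) = 24 + 2904*O)
(-3399121 + 1335*(-1441))/(T(U(28), 1224) + 610838) = (-3399121 + 1335*(-1441))/((24 + 2904*(48/28)) + 610838) = (-3399121 - 1923735)/((24 + 2904*(48*(1/28))) + 610838) = -5322856/((24 + 2904*(12/7)) + 610838) = -5322856/((24 + 34848/7) + 610838) = -5322856/(35016/7 + 610838) = -5322856/4310882/7 = -5322856*7/4310882 = -18629996/2155441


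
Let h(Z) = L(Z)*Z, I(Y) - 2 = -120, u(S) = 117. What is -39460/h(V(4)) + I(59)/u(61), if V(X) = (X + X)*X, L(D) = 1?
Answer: -1155149/936 ≈ -1234.1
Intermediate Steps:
I(Y) = -118 (I(Y) = 2 - 120 = -118)
V(X) = 2*X² (V(X) = (2*X)*X = 2*X²)
h(Z) = Z (h(Z) = 1*Z = Z)
-39460/h(V(4)) + I(59)/u(61) = -39460/(2*4²) - 118/117 = -39460/(2*16) - 118*1/117 = -39460/32 - 118/117 = -39460*1/32 - 118/117 = -9865/8 - 118/117 = -1155149/936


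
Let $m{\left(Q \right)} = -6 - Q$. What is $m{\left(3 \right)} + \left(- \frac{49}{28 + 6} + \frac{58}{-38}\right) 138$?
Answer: $- \frac{135180}{323} \approx -418.51$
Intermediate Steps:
$m{\left(3 \right)} + \left(- \frac{49}{28 + 6} + \frac{58}{-38}\right) 138 = \left(-6 - 3\right) + \left(- \frac{49}{28 + 6} + \frac{58}{-38}\right) 138 = \left(-6 - 3\right) + \left(- \frac{49}{34} + 58 \left(- \frac{1}{38}\right)\right) 138 = -9 + \left(\left(-49\right) \frac{1}{34} - \frac{29}{19}\right) 138 = -9 + \left(- \frac{49}{34} - \frac{29}{19}\right) 138 = -9 - \frac{132273}{323} = - \frac{135180}{323}$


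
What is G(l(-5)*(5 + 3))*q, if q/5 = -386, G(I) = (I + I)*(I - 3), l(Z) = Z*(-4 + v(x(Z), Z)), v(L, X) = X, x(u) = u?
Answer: -496087200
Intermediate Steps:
l(Z) = Z*(-4 + Z)
G(I) = 2*I*(-3 + I) (G(I) = (2*I)*(-3 + I) = 2*I*(-3 + I))
q = -1930 (q = 5*(-386) = -1930)
G(l(-5)*(5 + 3))*q = (2*((-5*(-4 - 5))*(5 + 3))*(-3 + (-5*(-4 - 5))*(5 + 3)))*(-1930) = (2*(-5*(-9)*8)*(-3 - 5*(-9)*8))*(-1930) = (2*(45*8)*(-3 + 45*8))*(-1930) = (2*360*(-3 + 360))*(-1930) = (2*360*357)*(-1930) = 257040*(-1930) = -496087200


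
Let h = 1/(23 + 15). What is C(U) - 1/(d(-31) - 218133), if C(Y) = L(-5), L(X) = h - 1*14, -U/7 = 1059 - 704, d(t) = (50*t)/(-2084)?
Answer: -120692974045/8637164818 ≈ -13.974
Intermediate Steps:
d(t) = -25*t/1042 (d(t) = (50*t)*(-1/2084) = -25*t/1042)
h = 1/38 ≈ 0.026316
U = -2485 (U = -7*(1059 - 704) = -7*355 = -2485)
L(X) = -531/38 (L(X) = 1/38 - 1*14 = 1/38 - 14 = -531/38)
C(Y) = -531/38
C(U) - 1/(d(-31) - 218133) = -531/38 - 1/(-25/1042*(-31) - 218133) = -531/38 - 1/(775/1042 - 218133) = -531/38 - 1/(-227293811/1042) = -531/38 - 1*(-1042/227293811) = -531/38 + 1042/227293811 = -120692974045/8637164818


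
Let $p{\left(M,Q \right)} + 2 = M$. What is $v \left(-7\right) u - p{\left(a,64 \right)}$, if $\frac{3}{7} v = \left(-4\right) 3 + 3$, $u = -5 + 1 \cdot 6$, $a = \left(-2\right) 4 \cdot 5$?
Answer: $189$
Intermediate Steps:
$a = -40$ ($a = \left(-8\right) 5 = -40$)
$p{\left(M,Q \right)} = -2 + M$
$u = 1$ ($u = -5 + 6 = 1$)
$v = -21$ ($v = \frac{7 \left(\left(-4\right) 3 + 3\right)}{3} = \frac{7 \left(-12 + 3\right)}{3} = \frac{7}{3} \left(-9\right) = -21$)
$v \left(-7\right) u - p{\left(a,64 \right)} = \left(-21\right) \left(-7\right) 1 - \left(-2 - 40\right) = 147 \cdot 1 - -42 = 147 + 42 = 189$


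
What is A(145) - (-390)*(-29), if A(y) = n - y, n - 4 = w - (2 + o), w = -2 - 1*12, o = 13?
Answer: -11480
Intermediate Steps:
w = -14 (w = -2 - 12 = -14)
n = -25 (n = 4 + (-14 - (2 + 13)) = 4 + (-14 - 1*15) = 4 + (-14 - 15) = 4 - 29 = -25)
A(y) = -25 - y
A(145) - (-390)*(-29) = (-25 - 1*145) - (-390)*(-29) = (-25 - 145) - 1*11310 = -170 - 11310 = -11480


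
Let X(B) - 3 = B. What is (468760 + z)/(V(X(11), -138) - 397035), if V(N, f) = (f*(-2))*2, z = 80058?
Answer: -548818/396483 ≈ -1.3842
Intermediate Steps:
X(B) = 3 + B
V(N, f) = -4*f (V(N, f) = -2*f*2 = -4*f)
(468760 + z)/(V(X(11), -138) - 397035) = (468760 + 80058)/(-4*(-138) - 397035) = 548818/(552 - 397035) = 548818/(-396483) = 548818*(-1/396483) = -548818/396483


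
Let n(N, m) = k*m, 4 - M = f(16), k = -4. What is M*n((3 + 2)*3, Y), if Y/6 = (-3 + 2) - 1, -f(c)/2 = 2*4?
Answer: 960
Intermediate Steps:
f(c) = -16 (f(c) = -4*4 = -2*8 = -16)
Y = -12 (Y = 6*((-3 + 2) - 1) = 6*(-1 - 1) = 6*(-2) = -12)
M = 20 (M = 4 - 1*(-16) = 4 + 16 = 20)
n(N, m) = -4*m
M*n((3 + 2)*3, Y) = 20*(-4*(-12)) = 20*48 = 960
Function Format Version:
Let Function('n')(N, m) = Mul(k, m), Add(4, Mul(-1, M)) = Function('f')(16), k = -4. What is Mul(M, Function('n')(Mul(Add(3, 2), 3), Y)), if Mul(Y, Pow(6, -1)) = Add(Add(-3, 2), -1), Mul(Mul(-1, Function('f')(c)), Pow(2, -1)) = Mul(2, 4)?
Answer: 960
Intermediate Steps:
Function('f')(c) = -16 (Function('f')(c) = Mul(-2, Mul(2, 4)) = Mul(-2, 8) = -16)
Y = -12 (Y = Mul(6, Add(Add(-3, 2), -1)) = Mul(6, Add(-1, -1)) = Mul(6, -2) = -12)
M = 20 (M = Add(4, Mul(-1, -16)) = Add(4, 16) = 20)
Function('n')(N, m) = Mul(-4, m)
Mul(M, Function('n')(Mul(Add(3, 2), 3), Y)) = Mul(20, Mul(-4, -12)) = Mul(20, 48) = 960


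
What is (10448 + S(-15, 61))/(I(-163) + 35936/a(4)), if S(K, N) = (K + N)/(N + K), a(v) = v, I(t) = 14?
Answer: 10449/8998 ≈ 1.1613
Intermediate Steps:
S(K, N) = 1 (S(K, N) = (K + N)/(K + N) = 1)
(10448 + S(-15, 61))/(I(-163) + 35936/a(4)) = (10448 + 1)/(14 + 35936/4) = 10449/(14 + 35936*(¼)) = 10449/(14 + 8984) = 10449/8998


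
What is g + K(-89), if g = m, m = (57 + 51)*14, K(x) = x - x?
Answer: 1512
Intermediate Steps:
K(x) = 0
m = 1512 (m = 108*14 = 1512)
g = 1512
g + K(-89) = 1512 + 0 = 1512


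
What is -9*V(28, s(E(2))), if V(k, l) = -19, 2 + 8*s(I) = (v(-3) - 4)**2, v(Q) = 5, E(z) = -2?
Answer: 171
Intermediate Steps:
s(I) = -1/8 (s(I) = -1/4 + (5 - 4)**2/8 = -1/4 + (1/8)*1**2 = -1/4 + (1/8)*1 = -1/4 + 1/8 = -1/8)
-9*V(28, s(E(2))) = -9*(-19) = 171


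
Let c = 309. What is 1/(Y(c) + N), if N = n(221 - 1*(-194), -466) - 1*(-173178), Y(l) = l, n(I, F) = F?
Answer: 1/173021 ≈ 5.7796e-6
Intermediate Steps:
N = 172712 (N = -466 - 1*(-173178) = -466 + 173178 = 172712)
1/(Y(c) + N) = 1/(309 + 172712) = 1/173021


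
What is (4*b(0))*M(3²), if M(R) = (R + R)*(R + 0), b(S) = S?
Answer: 0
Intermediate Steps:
M(R) = 2*R² (M(R) = (2*R)*R = 2*R²)
(4*b(0))*M(3²) = (4*0)*(2*(3²)²) = 0*(2*9²) = 0*(2*81) = 0*162 = 0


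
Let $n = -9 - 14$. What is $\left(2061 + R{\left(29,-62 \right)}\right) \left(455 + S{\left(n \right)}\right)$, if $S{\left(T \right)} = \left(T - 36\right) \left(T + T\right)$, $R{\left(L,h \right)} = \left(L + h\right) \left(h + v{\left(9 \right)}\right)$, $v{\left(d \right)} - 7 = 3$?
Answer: $11969313$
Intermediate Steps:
$v{\left(d \right)} = 10$ ($v{\left(d \right)} = 7 + 3 = 10$)
$n = -23$ ($n = -9 - 14 = -23$)
$R{\left(L,h \right)} = \left(10 + h\right) \left(L + h\right)$ ($R{\left(L,h \right)} = \left(L + h\right) \left(h + 10\right) = \left(L + h\right) \left(10 + h\right) = \left(10 + h\right) \left(L + h\right)$)
$S{\left(T \right)} = 2 T \left(-36 + T\right)$ ($S{\left(T \right)} = \left(-36 + T\right) 2 T = 2 T \left(-36 + T\right)$)
$\left(2061 + R{\left(29,-62 \right)}\right) \left(455 + S{\left(n \right)}\right) = \left(2061 + \left(\left(-62\right)^{2} + 10 \cdot 29 + 10 \left(-62\right) + 29 \left(-62\right)\right)\right) \left(455 + 2 \left(-23\right) \left(-36 - 23\right)\right) = \left(2061 + \left(3844 + 290 - 620 - 1798\right)\right) \left(455 + 2 \left(-23\right) \left(-59\right)\right) = \left(2061 + 1716\right) \left(455 + 2714\right) = 3777 \cdot 3169 = 11969313$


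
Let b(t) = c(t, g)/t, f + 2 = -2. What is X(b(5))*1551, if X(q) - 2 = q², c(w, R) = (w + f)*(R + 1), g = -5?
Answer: 102366/25 ≈ 4094.6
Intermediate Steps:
f = -4 (f = -2 - 2 = -4)
c(w, R) = (1 + R)*(-4 + w) (c(w, R) = (w - 4)*(R + 1) = (-4 + w)*(1 + R) = (1 + R)*(-4 + w))
b(t) = (16 - 4*t)/t (b(t) = (-4 + t - 4*(-5) - 5*t)/t = (-4 + t + 20 - 5*t)/t = (16 - 4*t)/t)
X(q) = 2 + q²
X(b(5))*1551 = (2 + (-4 + 16/5)²)*1551 = (2 + (-⅘)²)*1551 = (2 + 16/25)*1551 = (66/25)*1551 = 102366/25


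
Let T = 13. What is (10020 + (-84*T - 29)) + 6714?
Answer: 15613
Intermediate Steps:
(10020 + (-84*T - 29)) + 6714 = (10020 + (-84*13 - 29)) + 6714 = (10020 + (-1092 - 29)) + 6714 = (10020 - 1121) + 6714 = 8899 + 6714 = 15613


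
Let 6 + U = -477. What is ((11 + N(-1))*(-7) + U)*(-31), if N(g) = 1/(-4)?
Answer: 69223/4 ≈ 17306.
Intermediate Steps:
N(g) = -¼
U = -483 (U = -6 - 477 = -483)
((11 + N(-1))*(-7) + U)*(-31) = ((11 - ¼)*(-7) - 483)*(-31) = ((43/4)*(-7) - 483)*(-31) = (-301/4 - 483)*(-31) = -2233/4*(-31) = 69223/4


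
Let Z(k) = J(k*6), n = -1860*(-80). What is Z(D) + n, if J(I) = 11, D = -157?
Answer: 148811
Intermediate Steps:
n = 148800
Z(k) = 11
Z(D) + n = 11 + 148800 = 148811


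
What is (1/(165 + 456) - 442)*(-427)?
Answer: 117203387/621 ≈ 1.8873e+5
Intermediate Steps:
(1/(165 + 456) - 442)*(-427) = (1/621 - 442)*(-427) = -274481/621*(-427) = 117203387/621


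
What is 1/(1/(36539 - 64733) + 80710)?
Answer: 28194/2275537739 ≈ 1.2390e-5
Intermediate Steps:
1/(1/(36539 - 64733) + 80710) = 1/(1/(-28194) + 80710) = 1/(-1/28194 + 80710) = 1/(2275537739/28194) = 28194/2275537739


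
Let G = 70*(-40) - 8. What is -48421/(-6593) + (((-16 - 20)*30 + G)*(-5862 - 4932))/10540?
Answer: 69299815759/17372555 ≈ 3989.0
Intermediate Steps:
G = -2808 (G = -2800 - 8 = -2808)
-48421/(-6593) + (((-16 - 20)*30 + G)*(-5862 - 4932))/10540 = -48421/(-6593) + (((-16 - 20)*30 - 2808)*(-5862 - 4932))/10540 = -48421*(-1/6593) + ((-36*30 - 2808)*(-10794))*(1/10540) = 48421/6593 + ((-1080 - 2808)*(-10794))*(1/10540) = 48421/6593 - 3888*(-10794)*(1/10540) = 48421/6593 + 41967072*(1/10540) = 48421/6593 + 10491768/2635 = 69299815759/17372555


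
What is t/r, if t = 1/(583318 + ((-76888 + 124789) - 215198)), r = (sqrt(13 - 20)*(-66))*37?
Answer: I*sqrt(7)/7111462974 ≈ 3.7204e-10*I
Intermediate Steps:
r = -2442*I*sqrt(7) (r = (sqrt(-7)*(-66))*37 = ((I*sqrt(7))*(-66))*37 = -66*I*sqrt(7)*37 = -2442*I*sqrt(7) ≈ -6460.9*I)
t = 1/416021 (t = 1/(583318 + (47901 - 215198)) = 1/(583318 - 167297) = 1/416021 ≈ 2.4037e-6)
t/r = 1/(416021*((-2442*I*sqrt(7)))) = (I*sqrt(7)/17094)/416021 = I*sqrt(7)/7111462974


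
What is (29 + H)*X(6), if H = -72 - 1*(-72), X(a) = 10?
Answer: 290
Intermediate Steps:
H = 0 (H = -72 + 72 = 0)
(29 + H)*X(6) = (29 + 0)*10 = 29*10 = 290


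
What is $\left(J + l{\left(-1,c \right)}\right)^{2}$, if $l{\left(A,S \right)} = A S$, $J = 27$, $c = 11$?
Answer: $256$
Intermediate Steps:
$\left(J + l{\left(-1,c \right)}\right)^{2} = \left(27 - 11\right)^{2} = 16^{2} = 256$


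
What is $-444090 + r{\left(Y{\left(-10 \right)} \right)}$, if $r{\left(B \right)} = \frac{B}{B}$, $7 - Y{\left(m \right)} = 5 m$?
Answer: $-444089$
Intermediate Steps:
$Y{\left(m \right)} = 7 - 5 m$
$r{\left(B \right)} = 1$
$-444090 + r{\left(Y{\left(-10 \right)} \right)} = -444090 + 1 = -444089$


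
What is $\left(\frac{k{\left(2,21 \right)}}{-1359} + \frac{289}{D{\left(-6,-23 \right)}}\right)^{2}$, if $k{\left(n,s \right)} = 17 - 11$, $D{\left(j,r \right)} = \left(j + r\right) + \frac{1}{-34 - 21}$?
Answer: $\frac{640644962409}{6453230224} \approx 99.275$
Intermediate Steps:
$D{\left(j,r \right)} = - \frac{1}{55} + j + r$ ($D{\left(j,r \right)} = \left(j + r\right) + \frac{1}{-55} = \left(j + r\right) - \frac{1}{55} = - \frac{1}{55} + j + r$)
$k{\left(n,s \right)} = 6$
$\left(\frac{k{\left(2,21 \right)}}{-1359} + \frac{289}{D{\left(-6,-23 \right)}}\right)^{2} = \left(\frac{6}{-1359} + \frac{289}{- \frac{1}{55} - 6 - 23}\right)^{2} = \left(6 \left(- \frac{1}{1359}\right) + \frac{289}{- \frac{1596}{55}}\right)^{2} = \left(- \frac{2}{453} + 289 \left(- \frac{55}{1596}\right)\right)^{2} = \left(- \frac{2}{453} - \frac{15895}{1596}\right)^{2} = \left(- \frac{800403}{80332}\right)^{2} = \frac{640644962409}{6453230224}$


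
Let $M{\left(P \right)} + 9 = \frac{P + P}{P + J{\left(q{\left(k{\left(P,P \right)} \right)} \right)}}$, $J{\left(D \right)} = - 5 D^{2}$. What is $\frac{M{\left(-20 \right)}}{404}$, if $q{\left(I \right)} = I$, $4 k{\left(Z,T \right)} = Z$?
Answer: $- \frac{253}{11716} \approx -0.021594$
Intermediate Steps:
$k{\left(Z,T \right)} = \frac{Z}{4}$
$M{\left(P \right)} = -9 + \frac{2 P}{P - \frac{5 P^{2}}{16}}$ ($M{\left(P \right)} = -9 + \frac{P + P}{P - 5 \left(\frac{P}{4}\right)^{2}} = -9 + \frac{2 P}{P - 5 \frac{P^{2}}{16}} = -9 + \frac{2 P}{P - \frac{5 P^{2}}{16}}$)
$\frac{M{\left(-20 \right)}}{404} = \frac{\frac{1}{16 - -100} \left(-112 + 45 \left(-20\right)\right)}{404} = \frac{-112 - 900}{16 + 100} \cdot \frac{1}{404} = \frac{1}{116} \left(-1012\right) \frac{1}{404} = \left(- \frac{253}{29}\right) \frac{1}{404} = - \frac{253}{11716}$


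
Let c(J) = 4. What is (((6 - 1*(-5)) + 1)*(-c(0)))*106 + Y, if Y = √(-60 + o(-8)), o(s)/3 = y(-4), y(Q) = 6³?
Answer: -5088 + 14*√3 ≈ -5063.8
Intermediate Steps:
y(Q) = 216
o(s) = 648 (o(s) = 3*216 = 648)
Y = 14*√3 (Y = √(-60 + 648) = √588 = 14*√3 ≈ 24.249)
(((6 - 1*(-5)) + 1)*(-c(0)))*106 + Y = (((6 - 1*(-5)) + 1)*(-1*4))*106 + 14*√3 = (((6 + 5) + 1)*(-4))*106 + 14*√3 = ((11 + 1)*(-4))*106 + 14*√3 = (12*(-4))*106 + 14*√3 = -48*106 + 14*√3 = -5088 + 14*√3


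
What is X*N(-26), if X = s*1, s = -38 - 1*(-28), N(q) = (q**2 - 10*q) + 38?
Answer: -9740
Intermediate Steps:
N(q) = 38 + q**2 - 10*q
s = -10 (s = -38 + 28 = -10)
X = -10 (X = -10*1 = -10)
X*N(-26) = -10*(38 + (-26)**2 - 10*(-26)) = -10*(38 + 676 + 260) = -10*974 = -9740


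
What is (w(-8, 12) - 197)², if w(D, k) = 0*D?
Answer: 38809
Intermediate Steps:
w(D, k) = 0
(w(-8, 12) - 197)² = (0 - 197)² = (-197)² = 38809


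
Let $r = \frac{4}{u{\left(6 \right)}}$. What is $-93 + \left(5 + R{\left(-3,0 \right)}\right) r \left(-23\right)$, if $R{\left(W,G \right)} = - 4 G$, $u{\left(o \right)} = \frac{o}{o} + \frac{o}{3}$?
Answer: $- \frac{739}{3} \approx -246.33$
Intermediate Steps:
$u{\left(o \right)} = 1 + \frac{o}{3}$ ($u{\left(o \right)} = 1 + o \frac{1}{3} = 1 + \frac{o}{3}$)
$R{\left(W,G \right)} = - 4 G$
$r = \frac{4}{3}$ ($r = \frac{4}{1 + \frac{1}{3} \cdot 6} = \frac{4}{1 + 2} = \frac{4}{3} \approx 1.3333$)
$-93 + \left(5 + R{\left(-3,0 \right)}\right) r \left(-23\right) = -93 + \left(5 - 0\right) \frac{4}{3} \left(-23\right) = -93 + \left(5 + 0\right) \frac{4}{3} \left(-23\right) = -93 + 5 \cdot \frac{4}{3} \left(-23\right) = -93 + \frac{20}{3} \left(-23\right) = -93 - \frac{460}{3} = - \frac{739}{3}$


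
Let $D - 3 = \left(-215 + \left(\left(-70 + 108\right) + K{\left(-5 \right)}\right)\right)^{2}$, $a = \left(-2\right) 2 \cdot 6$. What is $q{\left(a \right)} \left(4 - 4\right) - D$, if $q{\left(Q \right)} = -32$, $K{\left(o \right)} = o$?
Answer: $-33127$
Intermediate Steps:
$a = -24$ ($a = \left(-4\right) 6 = -24$)
$D = 33127$ ($D = 3 + \left(-215 + \left(\left(-70 + 108\right) - 5\right)\right)^{2} = 3 + \left(-215 + \left(38 - 5\right)\right)^{2} = 3 + \left(-215 + 33\right)^{2} = 3 + \left(-182\right)^{2} = 3 + 33124 = 33127$)
$q{\left(a \right)} \left(4 - 4\right) - D = - 32 \left(4 - 4\right) - 33127 = \left(-32\right) 0 - 33127 = 0 - 33127 = -33127$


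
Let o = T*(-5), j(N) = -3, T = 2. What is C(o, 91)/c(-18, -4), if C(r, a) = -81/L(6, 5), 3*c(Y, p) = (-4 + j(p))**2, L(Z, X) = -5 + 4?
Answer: 243/49 ≈ 4.9592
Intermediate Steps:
L(Z, X) = -1
c(Y, p) = 49/3 (c(Y, p) = (-4 - 3)**2/3 = (1/3)*(-7)**2 = (1/3)*49 = 49/3)
o = -10 (o = 2*(-5) = -10)
C(r, a) = 81 (C(r, a) = -81/(-1) = -81*(-1) = 81)
C(o, 91)/c(-18, -4) = 81/(49/3) = 81*(3/49) = 243/49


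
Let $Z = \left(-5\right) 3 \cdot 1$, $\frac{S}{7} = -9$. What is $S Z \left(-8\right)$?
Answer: $-7560$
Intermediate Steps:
$S = -63$ ($S = 7 \left(-9\right) = -63$)
$Z = -15$ ($Z = \left(-15\right) 1 = -15$)
$S Z \left(-8\right) = \left(-63\right) \left(-15\right) \left(-8\right) = 945 \left(-8\right) = -7560$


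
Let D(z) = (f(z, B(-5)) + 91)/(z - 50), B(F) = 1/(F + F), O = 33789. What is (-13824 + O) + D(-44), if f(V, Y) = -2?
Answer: 1876621/94 ≈ 19964.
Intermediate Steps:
B(F) = 1/(2*F)
D(z) = 89/(-50 + z) (D(z) = (-2 + 91)/(z - 50) = 89/(-50 + z))
(-13824 + O) + D(-44) = (-13824 + 33789) + 89/(-50 - 44) = 19965 + 89/(-94) = 19965 + 89*(-1/94) = 19965 - 89/94 = 1876621/94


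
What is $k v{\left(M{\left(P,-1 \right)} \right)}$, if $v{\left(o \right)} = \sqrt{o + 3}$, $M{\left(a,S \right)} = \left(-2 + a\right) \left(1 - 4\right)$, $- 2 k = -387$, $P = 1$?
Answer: $\frac{387 \sqrt{6}}{2} \approx 473.98$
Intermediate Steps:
$k = \frac{387}{2}$ ($k = \left(- \frac{1}{2}\right) \left(-387\right) = \frac{387}{2} \approx 193.5$)
$M{\left(a,S \right)} = 6 - 3 a$ ($M{\left(a,S \right)} = \left(-2 + a\right) \left(-3\right) = 6 - 3 a$)
$v{\left(o \right)} = \sqrt{3 + o}$
$k v{\left(M{\left(P,-1 \right)} \right)} = \frac{387 \sqrt{3 + \left(6 - 3\right)}}{2} = \frac{387 \sqrt{3 + 3}}{2} = \frac{387 \sqrt{6}}{2}$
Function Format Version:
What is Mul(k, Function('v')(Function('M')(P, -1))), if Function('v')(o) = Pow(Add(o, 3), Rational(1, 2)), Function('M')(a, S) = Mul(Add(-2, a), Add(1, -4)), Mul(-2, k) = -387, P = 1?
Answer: Mul(Rational(387, 2), Pow(6, Rational(1, 2))) ≈ 473.98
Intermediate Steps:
k = Rational(387, 2) (k = Mul(Rational(-1, 2), -387) = Rational(387, 2) ≈ 193.50)
Function('M')(a, S) = Add(6, Mul(-3, a)) (Function('M')(a, S) = Mul(Add(-2, a), -3) = Add(6, Mul(-3, a)))
Function('v')(o) = Pow(Add(3, o), Rational(1, 2))
Mul(k, Function('v')(Function('M')(P, -1))) = Mul(Rational(387, 2), Pow(Add(3, Add(6, Mul(-3, 1))), Rational(1, 2))) = Mul(Rational(387, 2), Pow(Add(3, Add(6, -3)), Rational(1, 2))) = Mul(Rational(387, 2), Pow(Add(3, 3), Rational(1, 2))) = Mul(Rational(387, 2), Pow(6, Rational(1, 2)))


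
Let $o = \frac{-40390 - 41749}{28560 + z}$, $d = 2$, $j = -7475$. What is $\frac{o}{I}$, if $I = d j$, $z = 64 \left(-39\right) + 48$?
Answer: $\frac{82139}{390374400} \approx 0.00021041$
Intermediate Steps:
$z = -2448$ ($z = -2496 + 48 = -2448$)
$I = -14950$ ($I = 2 \left(-7475\right) = -14950$)
$o = - \frac{82139}{26112}$ ($o = \frac{-40390 - 41749}{28560 - 2448} = - \frac{82139}{26112} \approx -3.1456$)
$\frac{o}{I} = - \frac{82139}{26112 \left(-14950\right)} = \left(- \frac{82139}{26112}\right) \left(- \frac{1}{14950}\right) = \frac{82139}{390374400}$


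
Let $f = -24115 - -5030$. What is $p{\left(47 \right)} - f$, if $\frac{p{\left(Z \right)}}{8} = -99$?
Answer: $18293$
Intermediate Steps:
$f = -19085$ ($f = -24115 + 5030 = -19085$)
$p{\left(Z \right)} = -792$ ($p{\left(Z \right)} = 8 \left(-99\right) = -792$)
$p{\left(47 \right)} - f = -792 - -19085 = -792 + 19085 = 18293$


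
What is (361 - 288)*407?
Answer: 29711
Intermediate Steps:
(361 - 288)*407 = 73*407 = 29711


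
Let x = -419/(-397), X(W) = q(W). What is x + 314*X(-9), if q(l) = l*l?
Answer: 10097717/397 ≈ 25435.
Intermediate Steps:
q(l) = l**2
X(W) = W**2
x = 419/397 (x = -419*(-1/397) = 419/397 ≈ 1.0554)
x + 314*X(-9) = 419/397 + 314*(-9)**2 = 419/397 + 314*81 = 419/397 + 25434 = 10097717/397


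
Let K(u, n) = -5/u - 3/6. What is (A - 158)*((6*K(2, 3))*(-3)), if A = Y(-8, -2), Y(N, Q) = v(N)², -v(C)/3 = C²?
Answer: 1982124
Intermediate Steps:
v(C) = -3*C²
K(u, n) = -½ - 5/u (K(u, n) = -5/u - 3*⅙ = -5/u - ½ = -½ - 5/u)
Y(N, Q) = 9*N⁴ (Y(N, Q) = (-3*N²)² = 9*N⁴)
A = 36864 (A = 9*(-8)⁴ = 9*4096 = 36864)
(A - 158)*((6*K(2, 3))*(-3)) = (36864 - 158)*((6*((½)*(-10 - 1*2)/2))*(-3)) = 36706*((6*((½)*(½)*(-10 - 2)))*(-3)) = 36706*((6*((½)*(½)*(-12)))*(-3)) = 36706*((6*(-3))*(-3)) = 36706*(-18*(-3)) = 36706*54 = 1982124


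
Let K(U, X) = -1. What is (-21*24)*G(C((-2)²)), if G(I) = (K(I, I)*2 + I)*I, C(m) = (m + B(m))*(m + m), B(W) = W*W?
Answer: -12741120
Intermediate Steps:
B(W) = W²
C(m) = 2*m*(m + m²) (C(m) = (m + m²)*(m + m) = (m + m²)*(2*m) = 2*m*(m + m²))
G(I) = I*(-2 + I) (G(I) = (-1*2 + I)*I = (-2 + I)*I = I*(-2 + I))
(-21*24)*G(C((-2)²)) = (-21*24)*((2*((-2)²)²*(1 + (-2)²))*(-2 + 2*((-2)²)²*(1 + (-2)²))) = -504*2*4²*(1 + 4)*(-2 + 2*4²*(1 + 4)) = -504*2*16*5*(-2 + 2*16*5) = -80640*(-2 + 160) = -80640*158 = -504*25280 = -12741120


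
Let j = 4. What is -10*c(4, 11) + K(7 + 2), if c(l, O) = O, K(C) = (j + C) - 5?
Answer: -102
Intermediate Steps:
K(C) = -1 + C (K(C) = (4 + C) - 5 = -1 + C)
-10*c(4, 11) + K(7 + 2) = -10*11 + (-1 + (7 + 2)) = -110 + (-1 + 9) = -110 + 8 = -102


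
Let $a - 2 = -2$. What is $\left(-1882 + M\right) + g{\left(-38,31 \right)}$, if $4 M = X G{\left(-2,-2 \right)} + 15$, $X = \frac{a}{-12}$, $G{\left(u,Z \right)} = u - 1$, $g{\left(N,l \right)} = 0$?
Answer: $- \frac{7513}{4} \approx -1878.3$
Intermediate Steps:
$a = 0$ ($a = 2 - 2 = 0$)
$G{\left(u,Z \right)} = -1 + u$
$X = 0$ ($X = \frac{0}{-12} = 0 \left(- \frac{1}{12}\right) = 0$)
$M = \frac{15}{4}$ ($M = \frac{0 \left(-1 - 2\right) + 15}{4} = \frac{0 \left(-3\right) + 15}{4} = \frac{0 + 15}{4} = \frac{1}{4} \cdot 15 = \frac{15}{4} \approx 3.75$)
$\left(-1882 + M\right) + g{\left(-38,31 \right)} = \left(-1882 + \frac{15}{4}\right) + 0 = - \frac{7513}{4} + 0 = - \frac{7513}{4}$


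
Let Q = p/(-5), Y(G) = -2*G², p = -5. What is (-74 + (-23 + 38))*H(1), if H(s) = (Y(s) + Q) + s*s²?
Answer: 0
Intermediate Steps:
Q = 1 (Q = -5/(-5) = -5*(-⅕) = 1)
H(s) = 1 + s³ - 2*s² (H(s) = (-2*s² + 1) + s*s² = (1 - 2*s²) + s³ = 1 + s³ - 2*s²)
(-74 + (-23 + 38))*H(1) = (-74 + (-23 + 38))*(1 + 1³ - 2*1²) = (-74 + 15)*(1 + 1 - 2*1) = -59*(1 + 1 - 2) = -59*0 = 0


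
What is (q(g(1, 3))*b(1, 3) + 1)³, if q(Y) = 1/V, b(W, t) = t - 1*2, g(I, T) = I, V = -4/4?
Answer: 0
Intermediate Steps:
V = -1 (V = -4*¼ = -1)
b(W, t) = -2 + t (b(W, t) = t - 2 = -2 + t)
q(Y) = -1 (q(Y) = 1/(-1) = -1)
(q(g(1, 3))*b(1, 3) + 1)³ = (-(-2 + 3) + 1)³ = (-1*1 + 1)³ = (-1 + 1)³ = 0³ = 0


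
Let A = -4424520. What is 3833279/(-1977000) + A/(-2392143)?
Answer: -140825162299/1576422237000 ≈ -0.089332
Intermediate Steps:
3833279/(-1977000) + A/(-2392143) = 3833279/(-1977000) - 4424520/(-2392143) = 3833279*(-1/1977000) - 4424520*(-1/2392143) = -3833279/1977000 + 1474840/797381 = -140825162299/1576422237000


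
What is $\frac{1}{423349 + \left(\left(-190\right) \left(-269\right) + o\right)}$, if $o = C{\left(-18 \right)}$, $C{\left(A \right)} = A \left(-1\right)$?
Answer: $\frac{1}{474477} \approx 2.1076 \cdot 10^{-6}$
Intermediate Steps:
$C{\left(A \right)} = - A$
$o = 18$ ($o = \left(-1\right) \left(-18\right) = 18$)
$\frac{1}{423349 + \left(\left(-190\right) \left(-269\right) + o\right)} = \frac{1}{423349 + \left(\left(-190\right) \left(-269\right) + 18\right)} = \frac{1}{423349 + \left(51110 + 18\right)} = \frac{1}{423349 + 51128} = \frac{1}{474477}$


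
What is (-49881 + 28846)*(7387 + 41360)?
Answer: -1025393145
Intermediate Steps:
(-49881 + 28846)*(7387 + 41360) = -21035*48747 = -1025393145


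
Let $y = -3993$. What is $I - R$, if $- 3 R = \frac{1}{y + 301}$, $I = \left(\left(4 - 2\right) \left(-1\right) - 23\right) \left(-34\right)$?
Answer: $\frac{9414599}{11076} \approx 850.0$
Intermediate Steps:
$I = 850$ ($I = \left(2 \left(-1\right) - 23\right) \left(-34\right) = \left(-2 - 23\right) \left(-34\right) = \left(-25\right) \left(-34\right) = 850$)
$R = \frac{1}{11076}$ ($R = - \frac{1}{3 \left(-3993 + 301\right)} = - \frac{1}{3 \left(-3692\right)} = \left(- \frac{1}{3}\right) \left(- \frac{1}{3692}\right) = \frac{1}{11076} \approx 9.0285 \cdot 10^{-5}$)
$I - R = 850 - \frac{1}{11076} = \frac{9414599}{11076}$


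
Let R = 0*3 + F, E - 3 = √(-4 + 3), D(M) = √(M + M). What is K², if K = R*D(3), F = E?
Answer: 48 + 36*I ≈ 48.0 + 36.0*I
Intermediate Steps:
D(M) = √2*√M (D(M) = √(2*M) = √2*√M)
E = 3 + I (E = 3 + √(-4 + 3) = 3 + √(-1) = 3 + I ≈ 3.0 + 1.0*I)
F = 3 + I ≈ 3.0 + 1.0*I
R = 3 + I (R = 0*3 + (3 + I) = 0 + (3 + I) = 3 + I ≈ 3.0 + 1.0*I)
K = √6*(3 + I) (K = (3 + I)*(√2*√3) = (3 + I)*√6 = √6*(3 + I) ≈ 7.3485 + 2.4495*I)
K² = (√6*(3 + I))² = 6*(3 + I)²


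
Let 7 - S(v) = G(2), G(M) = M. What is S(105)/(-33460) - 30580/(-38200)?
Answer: 5115079/6390860 ≈ 0.80037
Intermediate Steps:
S(v) = 5 (S(v) = 7 - 1*2 = 7 - 2 = 5)
S(105)/(-33460) - 30580/(-38200) = 5/(-33460) - 30580/(-38200) = 5*(-1/33460) - 30580*(-1/38200) = -1/6692 + 1529/1910 = 5115079/6390860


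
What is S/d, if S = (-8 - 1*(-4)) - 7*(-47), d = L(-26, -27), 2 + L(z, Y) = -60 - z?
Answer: -325/36 ≈ -9.0278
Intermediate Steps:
L(z, Y) = -62 - z (L(z, Y) = -2 + (-60 - z) = -62 - z)
d = -36 (d = -62 - 1*(-26) = -62 + 26 = -36)
S = 325 (S = (-8 + 4) + 329 = -4 + 329 = 325)
S/d = 325/(-36) = 325*(-1/36) = -325/36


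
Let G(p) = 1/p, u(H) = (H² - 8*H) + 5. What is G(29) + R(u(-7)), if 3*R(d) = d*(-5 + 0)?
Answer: -15947/87 ≈ -183.30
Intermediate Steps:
u(H) = 5 + H² - 8*H
R(d) = -5*d/3 (R(d) = (d*(-5 + 0))/3 = (d*(-5))/3 = (-5*d)/3 = -5*d/3)
G(29) + R(u(-7)) = 1/29 - 5*(5 + (-7)² - 8*(-7))/3 = 1/29 - 5*(5 + 49 + 56)/3 = 1/29 - 5/3*110 = 1/29 - 550/3 = -15947/87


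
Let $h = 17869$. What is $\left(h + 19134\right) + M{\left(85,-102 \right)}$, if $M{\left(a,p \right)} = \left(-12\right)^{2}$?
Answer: $37147$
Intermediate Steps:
$M{\left(a,p \right)} = 144$
$\left(h + 19134\right) + M{\left(85,-102 \right)} = \left(17869 + 19134\right) + 144 = 37003 + 144 = 37147$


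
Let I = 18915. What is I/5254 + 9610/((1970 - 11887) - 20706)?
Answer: 528743105/160893242 ≈ 3.2863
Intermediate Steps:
I/5254 + 9610/((1970 - 11887) - 20706) = 18915/5254 + 9610/((1970 - 11887) - 20706) = 18915*(1/5254) + 9610/(-9917 - 20706) = 18915/5254 + 9610/(-30623) = 18915/5254 + 9610*(-1/30623) = 18915/5254 - 9610/30623 = 528743105/160893242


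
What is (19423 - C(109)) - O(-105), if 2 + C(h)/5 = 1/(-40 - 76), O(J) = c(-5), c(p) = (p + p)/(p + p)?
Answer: 2254117/116 ≈ 19432.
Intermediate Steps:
c(p) = 1 (c(p) = (2*p)/((2*p)) = (2*p)*(1/(2*p)) = 1)
O(J) = 1
C(h) = -1165/116 (C(h) = -10 + 5/(-40 - 76) = -10 + 5/(-116) = -10 + 5*(-1/116) = -10 - 5/116 = -1165/116)
(19423 - C(109)) - O(-105) = (19423 - 1*(-1165/116)) - 1*1 = (19423 + 1165/116) - 1 = 2254233/116 - 1 = 2254117/116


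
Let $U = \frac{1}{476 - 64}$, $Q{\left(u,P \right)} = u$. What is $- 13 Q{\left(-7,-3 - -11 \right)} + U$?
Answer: $\frac{37493}{412} \approx 91.002$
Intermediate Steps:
$U = \frac{1}{412} \approx 0.0024272$
$- 13 Q{\left(-7,-3 - -11 \right)} + U = \left(-13\right) \left(-7\right) + \frac{1}{412} = 91 + \frac{1}{412} = \frac{37493}{412}$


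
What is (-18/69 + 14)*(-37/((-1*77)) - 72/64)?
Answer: -31363/3542 ≈ -8.8546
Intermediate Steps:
(-18/69 + 14)*(-37/((-1*77)) - 72/64) = (-18*1/69 + 14)*(-37/(-77) - 72*1/64) = (-6/23 + 14)*(-37*(-1/77) - 9/8) = 316*(37/77 - 9/8)/23 = (316/23)*(-397/616) = -31363/3542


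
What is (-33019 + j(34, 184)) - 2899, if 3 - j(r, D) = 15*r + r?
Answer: -36459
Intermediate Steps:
j(r, D) = 3 - 16*r (j(r, D) = 3 - (15*r + r) = 3 - 16*r)
(-33019 + j(34, 184)) - 2899 = (-33019 + (3 - 16*34)) - 2899 = (-33019 + (3 - 544)) - 2899 = (-33019 - 541) - 2899 = -33560 - 2899 = -36459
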